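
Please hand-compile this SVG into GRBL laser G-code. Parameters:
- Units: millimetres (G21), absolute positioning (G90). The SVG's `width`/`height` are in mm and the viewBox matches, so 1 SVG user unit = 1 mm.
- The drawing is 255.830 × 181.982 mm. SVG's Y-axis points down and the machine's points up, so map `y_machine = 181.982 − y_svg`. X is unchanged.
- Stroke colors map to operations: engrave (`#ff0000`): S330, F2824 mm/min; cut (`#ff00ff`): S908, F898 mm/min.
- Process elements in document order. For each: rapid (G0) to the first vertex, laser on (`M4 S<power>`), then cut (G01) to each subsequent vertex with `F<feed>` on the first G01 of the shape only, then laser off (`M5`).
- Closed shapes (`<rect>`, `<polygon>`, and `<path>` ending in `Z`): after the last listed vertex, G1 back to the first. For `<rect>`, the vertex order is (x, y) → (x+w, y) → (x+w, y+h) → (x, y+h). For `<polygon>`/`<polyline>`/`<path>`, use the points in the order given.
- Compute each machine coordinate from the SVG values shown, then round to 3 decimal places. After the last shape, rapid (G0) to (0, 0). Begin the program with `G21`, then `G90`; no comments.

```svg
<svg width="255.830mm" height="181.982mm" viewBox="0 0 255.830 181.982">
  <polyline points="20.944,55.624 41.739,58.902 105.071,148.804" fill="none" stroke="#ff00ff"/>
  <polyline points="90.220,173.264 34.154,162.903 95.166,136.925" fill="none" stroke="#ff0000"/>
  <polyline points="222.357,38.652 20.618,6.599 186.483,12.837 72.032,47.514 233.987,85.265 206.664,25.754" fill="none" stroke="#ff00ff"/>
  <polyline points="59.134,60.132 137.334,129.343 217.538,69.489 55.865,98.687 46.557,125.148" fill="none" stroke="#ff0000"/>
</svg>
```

1 u = 1 mm; y_m = 181.982 − y.

[1] `<polyline>` open polyline, #ff00ff→cut S908 F898: (20.944,126.358) → (41.739,123.080) → (105.071,33.178)

[2] `<polyline>` open polyline, #ff0000→engrave S330 F2824: (90.220,8.718) → (34.154,19.079) → (95.166,45.057)

[3] `<polyline>` open polyline, #ff00ff→cut S908 F898: (222.357,143.330) → (20.618,175.383) → (186.483,169.145) → (72.032,134.468) → (233.987,96.717) → (206.664,156.228)

[4] `<polyline>` open polyline, #ff0000→engrave S330 F2824: (59.134,121.850) → (137.334,52.639) → (217.538,112.493) → (55.865,83.295) → (46.557,56.834)

G21
G90
G0 X20.944 Y126.358
M4 S908
G01 X41.739 Y123.080 F898
G01 X105.071 Y33.178
M5
G0 X90.220 Y8.718
M4 S330
G01 X34.154 Y19.079 F2824
G01 X95.166 Y45.057
M5
G0 X222.357 Y143.330
M4 S908
G01 X20.618 Y175.383 F898
G01 X186.483 Y169.145
G01 X72.032 Y134.468
G01 X233.987 Y96.717
G01 X206.664 Y156.228
M5
G0 X59.134 Y121.850
M4 S330
G01 X137.334 Y52.639 F2824
G01 X217.538 Y112.493
G01 X55.865 Y83.295
G01 X46.557 Y56.834
M5
G0 X0.000 Y0.000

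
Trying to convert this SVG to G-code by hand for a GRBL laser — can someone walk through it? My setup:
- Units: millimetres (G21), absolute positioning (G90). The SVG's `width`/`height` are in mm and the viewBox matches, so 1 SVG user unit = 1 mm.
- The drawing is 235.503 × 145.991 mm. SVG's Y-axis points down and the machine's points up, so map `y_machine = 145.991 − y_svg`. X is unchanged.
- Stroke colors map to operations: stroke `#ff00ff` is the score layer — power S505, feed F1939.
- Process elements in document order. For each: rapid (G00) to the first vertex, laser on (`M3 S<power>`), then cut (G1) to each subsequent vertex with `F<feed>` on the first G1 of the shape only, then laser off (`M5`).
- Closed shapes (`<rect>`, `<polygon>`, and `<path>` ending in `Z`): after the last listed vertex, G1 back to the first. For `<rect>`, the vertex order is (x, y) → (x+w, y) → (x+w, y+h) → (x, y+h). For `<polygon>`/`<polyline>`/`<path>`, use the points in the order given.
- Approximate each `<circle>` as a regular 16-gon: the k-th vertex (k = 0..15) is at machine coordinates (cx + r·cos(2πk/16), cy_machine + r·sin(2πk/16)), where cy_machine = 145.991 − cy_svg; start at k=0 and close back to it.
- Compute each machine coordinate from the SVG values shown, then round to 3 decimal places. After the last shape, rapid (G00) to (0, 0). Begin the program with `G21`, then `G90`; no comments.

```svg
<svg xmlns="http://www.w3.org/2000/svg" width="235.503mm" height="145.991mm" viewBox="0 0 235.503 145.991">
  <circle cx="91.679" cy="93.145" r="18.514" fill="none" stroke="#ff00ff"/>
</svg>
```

Since the viewBox matches the mm dimensions, user units are millimetres directly. The only transform is the Y-flip y_m = 145.991 − y_svg.

Shape 1 is a circle drawn with `<circle>`. Its stroke #ff00ff means score at S505, F1939. After flipping Y the toolpath is (110.193,52.846) → (108.784,59.931) → (104.770,65.937) → (98.764,69.951) → (91.679,71.360) → (84.594,69.951) → (78.588,65.937) → (74.574,59.931) → (73.165,52.846) → (74.574,45.761) → (78.588,39.755) → (84.594,35.741) → (91.679,34.332) → (98.764,35.741) → (104.770,39.755) → (108.784,45.761) → (110.193,52.846), returning to the start.

G21
G90
G00 X110.193 Y52.846
M3 S505
G1 X108.784 Y59.931 F1939
G1 X104.770 Y65.937
G1 X98.764 Y69.951
G1 X91.679 Y71.360
G1 X84.594 Y69.951
G1 X78.588 Y65.937
G1 X74.574 Y59.931
G1 X73.165 Y52.846
G1 X74.574 Y45.761
G1 X78.588 Y39.755
G1 X84.594 Y35.741
G1 X91.679 Y34.332
G1 X98.764 Y35.741
G1 X104.770 Y39.755
G1 X108.784 Y45.761
G1 X110.193 Y52.846
M5
G00 X0.000 Y0.000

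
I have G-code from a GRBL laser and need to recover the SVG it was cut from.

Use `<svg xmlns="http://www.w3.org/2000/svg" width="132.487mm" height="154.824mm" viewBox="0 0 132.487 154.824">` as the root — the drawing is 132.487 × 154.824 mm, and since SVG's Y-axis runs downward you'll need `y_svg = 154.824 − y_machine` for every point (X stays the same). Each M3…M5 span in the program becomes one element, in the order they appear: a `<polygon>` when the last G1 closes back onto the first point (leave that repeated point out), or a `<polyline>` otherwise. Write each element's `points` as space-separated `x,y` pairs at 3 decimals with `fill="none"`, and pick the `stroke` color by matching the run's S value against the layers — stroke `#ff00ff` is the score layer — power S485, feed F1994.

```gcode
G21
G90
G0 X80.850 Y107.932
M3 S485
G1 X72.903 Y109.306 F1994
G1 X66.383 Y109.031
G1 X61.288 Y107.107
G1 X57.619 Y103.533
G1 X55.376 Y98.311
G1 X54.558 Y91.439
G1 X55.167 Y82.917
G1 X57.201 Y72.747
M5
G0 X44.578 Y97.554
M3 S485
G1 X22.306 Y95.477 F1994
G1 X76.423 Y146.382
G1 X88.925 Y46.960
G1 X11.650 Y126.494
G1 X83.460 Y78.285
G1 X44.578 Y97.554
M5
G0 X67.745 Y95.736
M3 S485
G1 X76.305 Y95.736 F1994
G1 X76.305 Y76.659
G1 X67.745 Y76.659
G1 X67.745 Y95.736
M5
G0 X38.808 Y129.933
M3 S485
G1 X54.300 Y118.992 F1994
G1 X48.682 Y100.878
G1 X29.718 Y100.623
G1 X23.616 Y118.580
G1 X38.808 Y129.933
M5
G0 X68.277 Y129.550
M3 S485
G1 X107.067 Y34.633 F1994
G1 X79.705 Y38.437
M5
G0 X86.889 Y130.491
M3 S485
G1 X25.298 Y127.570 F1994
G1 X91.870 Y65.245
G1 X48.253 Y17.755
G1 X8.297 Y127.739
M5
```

<svg xmlns="http://www.w3.org/2000/svg" width="132.487mm" height="154.824mm" viewBox="0 0 132.487 154.824">
  <polyline points="80.850,46.892 72.903,45.518 66.383,45.793 61.288,47.717 57.619,51.291 55.376,56.513 54.558,63.385 55.167,71.907 57.201,82.077" fill="none" stroke="#ff00ff"/>
  <polygon points="44.578,57.270 22.306,59.347 76.423,8.442 88.925,107.864 11.650,28.330 83.460,76.539" fill="none" stroke="#ff00ff"/>
  <polygon points="67.745,59.088 76.305,59.088 76.305,78.165 67.745,78.165" fill="none" stroke="#ff00ff"/>
  <polygon points="38.808,24.891 54.300,35.832 48.682,53.946 29.718,54.201 23.616,36.244" fill="none" stroke="#ff00ff"/>
  <polyline points="68.277,25.274 107.067,120.191 79.705,116.387" fill="none" stroke="#ff00ff"/>
  <polyline points="86.889,24.333 25.298,27.254 91.870,89.579 48.253,137.069 8.297,27.085" fill="none" stroke="#ff00ff"/>
</svg>

y_svg = 154.824 − y_m. Every run uses S485, so all elements get stroke `#ff00ff` (score).

[1] open run; points: 80.850,46.892 72.903,45.518 66.383,45.793 61.288,47.717 57.619,51.291 55.376,56.513 54.558,63.385 55.167,71.907 57.201,82.077

[2] closed run; points: 44.578,57.270 22.306,59.347 76.423,8.442 88.925,107.864 11.650,28.330 83.460,76.539

[3] closed run; points: 67.745,59.088 76.305,59.088 76.305,78.165 67.745,78.165

[4] closed run; points: 38.808,24.891 54.300,35.832 48.682,53.946 29.718,54.201 23.616,36.244

[5] open run; points: 68.277,25.274 107.067,120.191 79.705,116.387

[6] open run; points: 86.889,24.333 25.298,27.254 91.870,89.579 48.253,137.069 8.297,27.085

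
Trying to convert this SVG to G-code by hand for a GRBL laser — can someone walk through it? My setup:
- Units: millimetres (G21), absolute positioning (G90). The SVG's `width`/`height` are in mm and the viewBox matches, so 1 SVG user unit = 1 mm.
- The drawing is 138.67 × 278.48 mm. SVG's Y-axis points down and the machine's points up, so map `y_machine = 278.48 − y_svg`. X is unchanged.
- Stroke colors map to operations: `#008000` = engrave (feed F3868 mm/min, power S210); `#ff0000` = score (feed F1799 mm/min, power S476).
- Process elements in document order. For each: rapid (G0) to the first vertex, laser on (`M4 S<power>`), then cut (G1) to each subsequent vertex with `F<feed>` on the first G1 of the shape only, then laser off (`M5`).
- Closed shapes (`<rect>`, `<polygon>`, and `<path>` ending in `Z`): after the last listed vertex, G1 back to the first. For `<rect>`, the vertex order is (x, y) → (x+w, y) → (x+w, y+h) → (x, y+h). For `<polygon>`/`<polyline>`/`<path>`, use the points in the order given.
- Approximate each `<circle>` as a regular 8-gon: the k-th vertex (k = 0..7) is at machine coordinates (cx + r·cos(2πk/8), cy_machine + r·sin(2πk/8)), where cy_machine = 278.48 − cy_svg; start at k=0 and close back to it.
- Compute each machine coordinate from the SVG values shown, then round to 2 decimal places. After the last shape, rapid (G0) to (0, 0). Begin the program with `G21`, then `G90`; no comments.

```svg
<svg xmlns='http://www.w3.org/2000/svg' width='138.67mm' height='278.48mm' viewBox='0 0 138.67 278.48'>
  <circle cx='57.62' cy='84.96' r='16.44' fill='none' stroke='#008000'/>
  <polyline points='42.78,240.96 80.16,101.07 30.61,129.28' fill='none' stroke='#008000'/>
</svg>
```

G21
G90
G0 X74.06 Y193.52
M4 S210
G1 X69.24 Y205.14 F3868
G1 X57.62 Y209.96
G1 X46.00 Y205.14
G1 X41.18 Y193.52
G1 X46.00 Y181.90
G1 X57.62 Y177.08
G1 X69.24 Y181.90
G1 X74.06 Y193.52
M5
G0 X42.78 Y37.52
M4 S210
G1 X80.16 Y177.41 F3868
G1 X30.61 Y149.20
M5
G0 X0.00 Y0.00

1 u = 1 mm; y_m = 278.48 − y.

[1] `<circle>` circle, #008000→engrave S210 F3868: (74.06,193.52) → (69.24,205.14) → (57.62,209.96) → (46.00,205.14) → (41.18,193.52) → (46.00,181.90) → (57.62,177.08) → (69.24,181.90) → (74.06,193.52) (closed)

[2] `<polyline>` open polyline, #008000→engrave S210 F3868: (42.78,37.52) → (80.16,177.41) → (30.61,149.20)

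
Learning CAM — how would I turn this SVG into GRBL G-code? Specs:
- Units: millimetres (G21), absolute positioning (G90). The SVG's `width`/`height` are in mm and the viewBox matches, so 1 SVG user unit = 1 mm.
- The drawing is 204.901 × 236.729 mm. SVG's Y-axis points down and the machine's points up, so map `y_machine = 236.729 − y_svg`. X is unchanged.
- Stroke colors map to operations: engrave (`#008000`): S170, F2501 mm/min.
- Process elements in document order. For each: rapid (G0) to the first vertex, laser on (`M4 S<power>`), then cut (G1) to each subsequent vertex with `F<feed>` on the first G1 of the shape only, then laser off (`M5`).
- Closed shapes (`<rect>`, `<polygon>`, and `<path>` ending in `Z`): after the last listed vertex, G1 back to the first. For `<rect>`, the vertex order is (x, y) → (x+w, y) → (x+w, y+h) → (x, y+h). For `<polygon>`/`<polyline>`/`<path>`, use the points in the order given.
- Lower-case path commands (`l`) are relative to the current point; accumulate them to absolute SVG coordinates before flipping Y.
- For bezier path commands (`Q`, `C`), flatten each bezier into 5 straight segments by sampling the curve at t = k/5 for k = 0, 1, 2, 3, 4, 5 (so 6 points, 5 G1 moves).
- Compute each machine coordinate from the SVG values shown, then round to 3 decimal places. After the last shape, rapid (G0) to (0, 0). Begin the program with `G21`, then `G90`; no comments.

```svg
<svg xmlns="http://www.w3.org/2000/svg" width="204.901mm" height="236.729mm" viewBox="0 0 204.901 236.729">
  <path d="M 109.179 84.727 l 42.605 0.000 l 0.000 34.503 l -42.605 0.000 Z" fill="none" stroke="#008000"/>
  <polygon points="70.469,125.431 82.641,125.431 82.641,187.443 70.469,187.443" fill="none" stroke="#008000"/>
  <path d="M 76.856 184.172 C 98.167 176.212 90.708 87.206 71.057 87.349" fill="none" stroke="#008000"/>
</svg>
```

Since the viewBox matches the mm dimensions, user units are millimetres directly. The only transform is the Y-flip y_m = 236.729 − y_svg.

Shape 1 is a rectangle drawn with `<path>`. Its stroke #008000 means engrave at S170, F2501. After flipping Y the toolpath is (109.179,152.002) → (151.784,152.002) → (151.784,117.499) → (109.179,117.499) → (109.179,152.002), returning to the start.

Shape 2 is a rectangle drawn with `<polygon>`. Its stroke #008000 means engrave at S170, F2501. After flipping Y the toolpath is (70.469,111.298) → (82.641,111.298) → (82.641,49.286) → (70.469,49.286) → (70.469,111.298), returning to the start.

Shape 3 is a cubic bezier drawn with `<path>`. Its stroke #008000 means engrave at S170, F2501. After flipping Y the toolpath is (76.856,52.557) → (86.323,65.697) → (89.681,90.119) → (87.725,117.653) → (81.252,140.129) → (71.057,149.380).

G21
G90
G0 X109.179 Y152.002
M4 S170
G1 X151.784 Y152.002 F2501
G1 X151.784 Y117.499
G1 X109.179 Y117.499
G1 X109.179 Y152.002
M5
G0 X70.469 Y111.298
M4 S170
G1 X82.641 Y111.298 F2501
G1 X82.641 Y49.286
G1 X70.469 Y49.286
G1 X70.469 Y111.298
M5
G0 X76.856 Y52.557
M4 S170
G1 X86.323 Y65.697 F2501
G1 X89.681 Y90.119
G1 X87.725 Y117.653
G1 X81.252 Y140.129
G1 X71.057 Y149.380
M5
G0 X0.000 Y0.000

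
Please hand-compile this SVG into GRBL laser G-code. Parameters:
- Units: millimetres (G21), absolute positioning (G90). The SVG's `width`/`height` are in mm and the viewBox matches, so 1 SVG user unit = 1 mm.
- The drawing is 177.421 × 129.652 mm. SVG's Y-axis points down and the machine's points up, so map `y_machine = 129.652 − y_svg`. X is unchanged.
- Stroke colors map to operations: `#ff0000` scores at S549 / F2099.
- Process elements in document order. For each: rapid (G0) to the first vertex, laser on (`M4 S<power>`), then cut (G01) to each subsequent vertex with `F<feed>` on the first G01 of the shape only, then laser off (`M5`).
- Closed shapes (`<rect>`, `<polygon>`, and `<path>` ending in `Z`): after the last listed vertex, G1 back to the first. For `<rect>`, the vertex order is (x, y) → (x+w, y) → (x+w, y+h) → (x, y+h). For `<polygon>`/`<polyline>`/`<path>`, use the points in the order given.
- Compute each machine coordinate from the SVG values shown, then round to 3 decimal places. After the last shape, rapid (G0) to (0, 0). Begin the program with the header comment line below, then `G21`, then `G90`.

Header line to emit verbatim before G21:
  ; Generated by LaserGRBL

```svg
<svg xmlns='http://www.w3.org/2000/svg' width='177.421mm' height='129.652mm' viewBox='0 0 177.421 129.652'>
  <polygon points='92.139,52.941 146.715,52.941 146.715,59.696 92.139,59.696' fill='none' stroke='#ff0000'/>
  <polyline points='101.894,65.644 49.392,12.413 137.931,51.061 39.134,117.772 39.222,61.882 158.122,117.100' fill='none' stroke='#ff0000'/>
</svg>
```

; Generated by LaserGRBL
G21
G90
G0 X92.139 Y76.711
M4 S549
G01 X146.715 Y76.711 F2099
G01 X146.715 Y69.956
G01 X92.139 Y69.956
G01 X92.139 Y76.711
M5
G0 X101.894 Y64.008
M4 S549
G01 X49.392 Y117.239 F2099
G01 X137.931 Y78.591
G01 X39.134 Y11.880
G01 X39.222 Y67.770
G01 X158.122 Y12.552
M5
G0 X0.000 Y0.000

1 u = 1 mm; y_m = 129.652 − y.

[1] `<polygon>` rectangle, #ff0000→score S549 F2099: (92.139,76.711) → (146.715,76.711) → (146.715,69.956) → (92.139,69.956) → (92.139,76.711) (closed)

[2] `<polyline>` open polyline, #ff0000→score S549 F2099: (101.894,64.008) → (49.392,117.239) → (137.931,78.591) → (39.134,11.880) → (39.222,67.770) → (158.122,12.552)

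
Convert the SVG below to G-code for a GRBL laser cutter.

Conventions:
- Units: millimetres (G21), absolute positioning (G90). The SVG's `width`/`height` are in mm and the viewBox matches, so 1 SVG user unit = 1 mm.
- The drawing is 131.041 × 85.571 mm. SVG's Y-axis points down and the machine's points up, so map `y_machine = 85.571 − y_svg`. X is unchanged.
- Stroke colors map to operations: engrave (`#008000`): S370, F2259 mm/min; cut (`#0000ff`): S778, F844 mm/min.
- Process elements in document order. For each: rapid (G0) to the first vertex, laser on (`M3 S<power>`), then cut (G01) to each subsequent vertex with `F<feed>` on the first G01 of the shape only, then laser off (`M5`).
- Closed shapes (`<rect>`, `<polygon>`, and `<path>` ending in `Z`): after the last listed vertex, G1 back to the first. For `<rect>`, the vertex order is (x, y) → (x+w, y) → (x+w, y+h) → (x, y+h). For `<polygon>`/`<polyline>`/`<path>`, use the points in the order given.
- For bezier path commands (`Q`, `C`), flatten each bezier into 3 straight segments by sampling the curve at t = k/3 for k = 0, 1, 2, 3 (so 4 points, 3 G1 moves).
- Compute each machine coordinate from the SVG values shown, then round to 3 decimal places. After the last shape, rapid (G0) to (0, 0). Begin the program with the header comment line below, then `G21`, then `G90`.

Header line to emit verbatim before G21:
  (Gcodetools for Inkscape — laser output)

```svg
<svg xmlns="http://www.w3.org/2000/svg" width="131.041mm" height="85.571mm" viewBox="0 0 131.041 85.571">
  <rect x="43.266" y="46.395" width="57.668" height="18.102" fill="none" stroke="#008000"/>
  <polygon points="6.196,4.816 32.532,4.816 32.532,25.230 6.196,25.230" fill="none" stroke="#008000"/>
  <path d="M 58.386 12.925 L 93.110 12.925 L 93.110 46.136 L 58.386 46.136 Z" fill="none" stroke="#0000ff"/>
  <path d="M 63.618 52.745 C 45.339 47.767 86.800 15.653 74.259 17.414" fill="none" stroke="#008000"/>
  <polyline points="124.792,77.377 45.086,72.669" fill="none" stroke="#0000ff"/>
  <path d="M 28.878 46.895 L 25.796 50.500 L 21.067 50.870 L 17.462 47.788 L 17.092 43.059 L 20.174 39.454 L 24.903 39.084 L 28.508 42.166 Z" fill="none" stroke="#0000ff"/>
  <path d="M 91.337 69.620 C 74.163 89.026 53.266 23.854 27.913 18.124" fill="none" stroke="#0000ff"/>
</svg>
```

Since the viewBox matches the mm dimensions, user units are millimetres directly. The only transform is the Y-flip y_m = 85.571 − y_svg.

Shape 1 is a rectangle drawn with `<rect>`. Its stroke #008000 means engrave at S370, F2259. After flipping Y the toolpath is (43.266,39.176) → (100.934,39.176) → (100.934,21.074) → (43.266,21.074) → (43.266,39.176), returning to the start.

Shape 2 is a rectangle drawn with `<polygon>`. Its stroke #008000 means engrave at S370, F2259. After flipping Y the toolpath is (6.196,80.755) → (32.532,80.755) → (32.532,60.341) → (6.196,60.341) → (6.196,80.755), returning to the start.

Shape 3 is a rectangle drawn with `<path>`. Its stroke #0000ff means cut at S778, F844. After flipping Y the toolpath is (58.386,72.646) → (93.110,72.646) → (93.110,39.435) → (58.386,39.435) → (58.386,72.646), returning to the start.

Shape 4 is a cubic bezier drawn with `<path>`. Its stroke #008000 means engrave at S370, F2259. After flipping Y the toolpath is (63.618,32.826) → (61.040,44.590) → (73.012,60.886) → (74.259,68.157).

Shape 5 is a line segment drawn with `<polyline>`. Its stroke #0000ff means cut at S778, F844. After flipping Y the toolpath is (124.792,8.194) → (45.086,12.902).

Shape 6 is a regular polygon drawn with `<path>`. Its stroke #0000ff means cut at S778, F844. After flipping Y the toolpath is (28.878,38.676) → (25.796,35.071) → (21.067,34.701) → (17.462,37.783) → (17.092,42.512) → (20.174,46.117) → (24.903,46.487) → (28.508,43.405) → (28.878,38.676), returning to the start.

Shape 7 is a cubic bezier drawn with `<path>`. Its stroke #0000ff means cut at S778, F844. After flipping Y the toolpath is (91.337,15.951) → (72.895,19.404) → (51.808,47.237) → (27.913,67.447).

(Gcodetools for Inkscape — laser output)
G21
G90
G0 X43.266 Y39.176
M3 S370
G01 X100.934 Y39.176 F2259
G01 X100.934 Y21.074
G01 X43.266 Y21.074
G01 X43.266 Y39.176
M5
G0 X6.196 Y80.755
M3 S370
G01 X32.532 Y80.755 F2259
G01 X32.532 Y60.341
G01 X6.196 Y60.341
G01 X6.196 Y80.755
M5
G0 X58.386 Y72.646
M3 S778
G01 X93.110 Y72.646 F844
G01 X93.110 Y39.435
G01 X58.386 Y39.435
G01 X58.386 Y72.646
M5
G0 X63.618 Y32.826
M3 S370
G01 X61.040 Y44.590 F2259
G01 X73.012 Y60.886
G01 X74.259 Y68.157
M5
G0 X124.792 Y8.194
M3 S778
G01 X45.086 Y12.902 F844
M5
G0 X28.878 Y38.676
M3 S778
G01 X25.796 Y35.071 F844
G01 X21.067 Y34.701
G01 X17.462 Y37.783
G01 X17.092 Y42.512
G01 X20.174 Y46.117
G01 X24.903 Y46.487
G01 X28.508 Y43.405
G01 X28.878 Y38.676
M5
G0 X91.337 Y15.951
M3 S778
G01 X72.895 Y19.404 F844
G01 X51.808 Y47.237
G01 X27.913 Y67.447
M5
G0 X0.000 Y0.000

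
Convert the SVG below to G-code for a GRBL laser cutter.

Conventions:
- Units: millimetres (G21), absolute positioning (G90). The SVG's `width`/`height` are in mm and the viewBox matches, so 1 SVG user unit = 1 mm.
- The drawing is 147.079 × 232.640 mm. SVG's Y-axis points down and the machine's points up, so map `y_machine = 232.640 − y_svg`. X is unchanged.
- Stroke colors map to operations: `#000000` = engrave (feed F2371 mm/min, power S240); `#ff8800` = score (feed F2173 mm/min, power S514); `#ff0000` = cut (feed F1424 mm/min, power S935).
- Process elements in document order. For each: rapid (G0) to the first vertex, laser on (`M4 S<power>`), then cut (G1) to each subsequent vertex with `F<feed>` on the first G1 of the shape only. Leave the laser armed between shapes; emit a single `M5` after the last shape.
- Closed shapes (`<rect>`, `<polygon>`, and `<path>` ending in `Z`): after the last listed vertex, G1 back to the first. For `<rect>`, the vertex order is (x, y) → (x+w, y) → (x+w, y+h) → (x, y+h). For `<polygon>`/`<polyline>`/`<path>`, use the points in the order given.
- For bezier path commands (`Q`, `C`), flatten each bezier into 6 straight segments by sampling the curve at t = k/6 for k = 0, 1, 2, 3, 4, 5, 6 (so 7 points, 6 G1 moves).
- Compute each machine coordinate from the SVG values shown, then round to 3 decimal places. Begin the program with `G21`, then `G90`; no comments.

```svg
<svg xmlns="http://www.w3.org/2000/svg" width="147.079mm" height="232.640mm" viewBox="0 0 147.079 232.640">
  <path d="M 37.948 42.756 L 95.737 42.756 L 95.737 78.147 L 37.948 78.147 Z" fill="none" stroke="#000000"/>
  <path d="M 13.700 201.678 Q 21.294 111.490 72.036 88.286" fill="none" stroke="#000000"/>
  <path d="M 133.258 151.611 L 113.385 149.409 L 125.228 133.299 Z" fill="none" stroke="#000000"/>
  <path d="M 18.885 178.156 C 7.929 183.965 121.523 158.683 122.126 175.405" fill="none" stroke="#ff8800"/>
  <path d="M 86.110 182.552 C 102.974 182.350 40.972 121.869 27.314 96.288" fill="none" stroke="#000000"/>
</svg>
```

G21
G90
G0 X37.948 Y189.884
M4 S240
G1 X95.737 Y189.884 F2371
G1 X95.737 Y154.493
G1 X37.948 Y154.493
G1 X37.948 Y189.884
G0 X13.700 Y30.962
M4 S240
G1 X17.430 Y59.164 F2371
G1 X23.557 Y83.645
G1 X32.081 Y104.404
G1 X43.002 Y121.442
G1 X56.321 Y134.759
G1 X72.036 Y144.354
G0 X133.258 Y81.029
M4 S240
G1 X113.385 Y83.231 F2371
G1 X125.228 Y99.341
G1 X133.258 Y81.029
G0 X18.885 Y54.484
M4 S514
G1 X22.686 Y53.832 F2173
G1 X40.648 Y56.331
G1 X66.171 Y59.952
G1 X92.657 Y62.663
G1 X113.508 Y62.434
G1 X122.126 Y57.235
G0 X86.110 Y50.088
M4 S240
G1 X88.559 Y54.772 F2371
G1 X81.397 Y66.858
G1 X68.158 Y83.703
G1 X52.375 Y102.663
G1 X37.583 Y121.094
G1 X27.314 Y136.352
M5

viewBox `0 0 147.079 232.640` with mm width/height → 1 unit = 1 mm. Flip: y_m = 232.640 − y_svg.

**Shape 1** — `<path>` rectangle, stroke `#000000` → engrave (S240, F2371). Machine vertices: (37.948,189.884) → (95.737,189.884) → (95.737,154.493) → (37.948,154.493) → (37.948,189.884). Closed: final G1 returns to the first vertex.

**Shape 2** — `<path>` quadratic bezier, stroke `#000000` → engrave (S240, F2371). Control points (SVG): P0=(13.700,201.678), P1=(21.294,111.490), P2=(72.036,88.286); sampled at t=k/6. Machine vertices: (13.700,30.962) → (17.430,59.164) → (23.557,83.645) → (32.081,104.404) → (43.002,121.442) → (56.321,134.759) → (72.036,144.354). Open path.

**Shape 3** — `<path>` regular polygon, stroke `#000000` → engrave (S240, F2371). Machine vertices: (133.258,81.029) → (113.385,83.231) → (125.228,99.341) → (133.258,81.029). Closed: final G1 returns to the first vertex.

**Shape 4** — `<path>` cubic bezier, stroke `#ff8800` → score (S514, F2173). Control points (SVG): P0=(18.885,178.156), P1=(7.929,183.965), P2=(121.523,158.683), P3=(122.126,175.405); sampled at t=k/6. Machine vertices: (18.885,54.484) → (22.686,53.832) → (40.648,56.331) → (66.171,59.952) → (92.657,62.663) → (113.508,62.434) → (122.126,57.235). Open path.

**Shape 5** — `<path>` cubic bezier, stroke `#000000` → engrave (S240, F2371). Control points (SVG): P0=(86.110,182.552), P1=(102.974,182.350), P2=(40.972,121.869), P3=(27.314,96.288); sampled at t=k/6. Machine vertices: (86.110,50.088) → (88.559,54.772) → (81.397,66.858) → (68.158,83.703) → (52.375,102.663) → (37.583,121.094) → (27.314,136.352). Open path.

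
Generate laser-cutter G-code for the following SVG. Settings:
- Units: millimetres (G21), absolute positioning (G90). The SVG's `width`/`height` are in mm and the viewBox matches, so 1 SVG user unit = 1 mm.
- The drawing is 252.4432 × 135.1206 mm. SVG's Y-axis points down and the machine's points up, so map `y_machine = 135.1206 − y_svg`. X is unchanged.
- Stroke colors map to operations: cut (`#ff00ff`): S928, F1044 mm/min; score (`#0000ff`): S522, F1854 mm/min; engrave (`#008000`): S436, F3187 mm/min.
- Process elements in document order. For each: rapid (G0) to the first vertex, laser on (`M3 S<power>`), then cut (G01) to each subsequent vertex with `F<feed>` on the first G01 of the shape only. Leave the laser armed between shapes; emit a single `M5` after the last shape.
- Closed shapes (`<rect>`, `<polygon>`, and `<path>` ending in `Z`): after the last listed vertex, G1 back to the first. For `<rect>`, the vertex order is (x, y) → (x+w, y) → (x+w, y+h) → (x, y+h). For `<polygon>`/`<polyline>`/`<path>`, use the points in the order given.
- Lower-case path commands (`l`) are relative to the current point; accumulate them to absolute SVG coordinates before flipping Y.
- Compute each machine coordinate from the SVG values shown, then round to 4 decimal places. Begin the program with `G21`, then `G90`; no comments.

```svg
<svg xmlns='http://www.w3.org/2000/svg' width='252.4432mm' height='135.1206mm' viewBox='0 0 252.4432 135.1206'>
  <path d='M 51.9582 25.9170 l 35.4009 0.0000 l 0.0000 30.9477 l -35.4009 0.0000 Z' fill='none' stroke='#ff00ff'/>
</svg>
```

G21
G90
G0 X51.9582 Y109.2036
M3 S928
G01 X87.3591 Y109.2036 F1044
G01 X87.3591 Y78.2559
G01 X51.9582 Y78.2559
G01 X51.9582 Y109.2036
M5

1 u = 1 mm; y_m = 135.1206 − y.

[1] `<path>` rectangle, #ff00ff→cut S928 F1044: (51.9582,109.2036) → (87.3591,109.2036) → (87.3591,78.2559) → (51.9582,78.2559) → (51.9582,109.2036) (closed)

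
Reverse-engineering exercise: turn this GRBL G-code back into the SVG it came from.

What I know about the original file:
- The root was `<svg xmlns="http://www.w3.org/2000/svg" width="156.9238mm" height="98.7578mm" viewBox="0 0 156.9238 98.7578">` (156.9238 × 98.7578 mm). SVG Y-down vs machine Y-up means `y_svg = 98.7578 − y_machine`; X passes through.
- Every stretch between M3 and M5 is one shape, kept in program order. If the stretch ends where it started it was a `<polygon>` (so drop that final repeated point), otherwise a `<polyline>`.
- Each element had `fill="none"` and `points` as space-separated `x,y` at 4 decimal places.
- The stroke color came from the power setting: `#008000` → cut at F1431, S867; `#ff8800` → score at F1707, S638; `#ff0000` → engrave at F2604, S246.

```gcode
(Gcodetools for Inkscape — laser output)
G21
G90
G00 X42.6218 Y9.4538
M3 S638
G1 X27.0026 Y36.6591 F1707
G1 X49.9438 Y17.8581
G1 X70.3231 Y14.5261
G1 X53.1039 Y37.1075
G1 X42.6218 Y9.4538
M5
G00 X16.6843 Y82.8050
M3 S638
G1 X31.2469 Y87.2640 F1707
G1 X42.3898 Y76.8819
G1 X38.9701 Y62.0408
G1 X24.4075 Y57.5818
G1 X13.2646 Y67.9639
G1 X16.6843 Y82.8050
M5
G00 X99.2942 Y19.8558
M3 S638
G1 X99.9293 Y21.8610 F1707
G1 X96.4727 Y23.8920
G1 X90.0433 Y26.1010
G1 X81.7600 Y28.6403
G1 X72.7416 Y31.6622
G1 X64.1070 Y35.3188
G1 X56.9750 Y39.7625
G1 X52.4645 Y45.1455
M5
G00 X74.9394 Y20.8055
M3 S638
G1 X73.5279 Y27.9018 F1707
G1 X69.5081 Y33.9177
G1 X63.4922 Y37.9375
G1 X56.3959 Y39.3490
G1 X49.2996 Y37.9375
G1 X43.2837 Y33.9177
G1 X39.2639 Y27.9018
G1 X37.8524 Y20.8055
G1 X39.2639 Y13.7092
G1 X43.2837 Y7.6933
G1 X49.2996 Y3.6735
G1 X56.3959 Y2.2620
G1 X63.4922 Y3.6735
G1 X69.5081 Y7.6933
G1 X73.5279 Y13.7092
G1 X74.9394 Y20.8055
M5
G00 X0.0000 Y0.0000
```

<svg xmlns="http://www.w3.org/2000/svg" width="156.9238mm" height="98.7578mm" viewBox="0 0 156.9238 98.7578">
  <polygon points="42.6218,89.3040 27.0026,62.0987 49.9438,80.8997 70.3231,84.2317 53.1039,61.6503" fill="none" stroke="#ff8800"/>
  <polygon points="16.6843,15.9528 31.2469,11.4938 42.3898,21.8759 38.9701,36.7170 24.4075,41.1760 13.2646,30.7939" fill="none" stroke="#ff8800"/>
  <polyline points="99.2942,78.9020 99.9293,76.8968 96.4727,74.8658 90.0433,72.6568 81.7600,70.1175 72.7416,67.0956 64.1070,63.4390 56.9750,58.9953 52.4645,53.6123" fill="none" stroke="#ff8800"/>
  <polygon points="74.9394,77.9523 73.5279,70.8560 69.5081,64.8401 63.4922,60.8203 56.3959,59.4088 49.2996,60.8203 43.2837,64.8401 39.2639,70.8560 37.8524,77.9523 39.2639,85.0486 43.2837,91.0645 49.2996,95.0843 56.3959,96.4958 63.4922,95.0843 69.5081,91.0645 73.5279,85.0486" fill="none" stroke="#ff8800"/>
</svg>

y_svg = 98.7578 − y_m. Every run uses S638, so all elements get stroke `#ff8800` (score).

[1] closed run; points: 42.6218,89.3040 27.0026,62.0987 49.9438,80.8997 70.3231,84.2317 53.1039,61.6503

[2] closed run; points: 16.6843,15.9528 31.2469,11.4938 42.3898,21.8759 38.9701,36.7170 24.4075,41.1760 13.2646,30.7939

[3] open run; points: 99.2942,78.9020 99.9293,76.8968 96.4727,74.8658 90.0433,72.6568 81.7600,70.1175 72.7416,67.0956 64.1070,63.4390 56.9750,58.9953 52.4645,53.6123

[4] closed run; points: 74.9394,77.9523 73.5279,70.8560 69.5081,64.8401 63.4922,60.8203 56.3959,59.4088 49.2996,60.8203 43.2837,64.8401 39.2639,70.8560 37.8524,77.9523 39.2639,85.0486 43.2837,91.0645 49.2996,95.0843 56.3959,96.4958 63.4922,95.0843 69.5081,91.0645 73.5279,85.0486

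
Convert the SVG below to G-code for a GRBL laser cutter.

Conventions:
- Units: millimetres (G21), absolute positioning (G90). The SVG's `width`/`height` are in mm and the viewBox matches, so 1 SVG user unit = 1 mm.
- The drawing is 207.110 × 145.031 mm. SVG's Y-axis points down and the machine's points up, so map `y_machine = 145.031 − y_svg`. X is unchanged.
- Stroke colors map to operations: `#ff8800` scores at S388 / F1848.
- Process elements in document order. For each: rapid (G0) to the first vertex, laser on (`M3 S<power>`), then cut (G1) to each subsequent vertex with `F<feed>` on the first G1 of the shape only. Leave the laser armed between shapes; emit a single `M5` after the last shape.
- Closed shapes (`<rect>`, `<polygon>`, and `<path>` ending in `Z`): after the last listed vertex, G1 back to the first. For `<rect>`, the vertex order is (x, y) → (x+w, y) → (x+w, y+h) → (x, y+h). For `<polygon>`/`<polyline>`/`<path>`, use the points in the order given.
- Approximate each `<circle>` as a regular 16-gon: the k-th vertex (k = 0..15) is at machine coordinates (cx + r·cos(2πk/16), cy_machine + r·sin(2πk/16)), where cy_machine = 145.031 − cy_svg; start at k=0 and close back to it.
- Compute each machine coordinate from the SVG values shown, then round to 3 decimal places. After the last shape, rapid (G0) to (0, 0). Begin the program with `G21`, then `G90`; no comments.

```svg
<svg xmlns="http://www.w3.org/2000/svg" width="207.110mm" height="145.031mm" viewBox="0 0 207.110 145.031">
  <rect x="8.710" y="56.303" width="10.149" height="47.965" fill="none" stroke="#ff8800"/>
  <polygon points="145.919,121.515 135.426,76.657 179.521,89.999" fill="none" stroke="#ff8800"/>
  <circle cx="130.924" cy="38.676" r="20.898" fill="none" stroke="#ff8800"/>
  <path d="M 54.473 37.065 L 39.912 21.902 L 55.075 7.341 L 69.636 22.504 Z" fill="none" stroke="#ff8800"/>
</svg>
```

G21
G90
G0 X8.710 Y88.728
M3 S388
G1 X18.859 Y88.728 F1848
G1 X18.859 Y40.763
G1 X8.710 Y40.763
G1 X8.710 Y88.728
G0 X145.919 Y23.516
M3 S388
G1 X135.426 Y68.374 F1848
G1 X179.521 Y55.032
G1 X145.919 Y23.516
G0 X151.822 Y106.355
M3 S388
G1 X150.231 Y114.352 F1848
G1 X145.701 Y121.132
G1 X138.921 Y125.662
G1 X130.924 Y127.253
G1 X122.927 Y125.662
G1 X116.147 Y121.132
G1 X111.617 Y114.352
G1 X110.026 Y106.355
G1 X111.617 Y98.358
G1 X116.147 Y91.578
G1 X122.927 Y87.048
G1 X130.924 Y85.457
G1 X138.921 Y87.048
G1 X145.701 Y91.578
G1 X150.231 Y98.358
G1 X151.822 Y106.355
G0 X54.473 Y107.966
M3 S388
G1 X39.912 Y123.129 F1848
G1 X55.075 Y137.690
G1 X69.636 Y122.527
G1 X54.473 Y107.966
M5
G0 X0.000 Y0.000

viewBox `0 0 207.110 145.031` with mm width/height → 1 unit = 1 mm. Flip: y_m = 145.031 − y_svg.

**Shape 1** — `<rect>` rectangle, stroke `#ff8800` → score (S388, F1848). Machine vertices: (8.710,88.728) → (18.859,88.728) → (18.859,40.763) → (8.710,40.763) → (8.710,88.728). Closed: final G1 returns to the first vertex.

**Shape 2** — `<polygon>` regular polygon, stroke `#ff8800` → score (S388, F1848). Machine vertices: (145.919,23.516) → (135.426,68.374) → (179.521,55.032) → (145.919,23.516). Closed: final G1 returns to the first vertex.

**Shape 3** — `<circle>` circle, stroke `#ff8800` → score (S388, F1848). Machine vertices: (151.822,106.355) → (150.231,114.352) → (145.701,121.132) → (138.921,125.662) → (130.924,127.253) → (122.927,125.662) → (116.147,121.132) → (111.617,114.352) → (110.026,106.355) → (111.617,98.358) → (116.147,91.578) → (122.927,87.048) → (130.924,85.457) → (138.921,87.048) → (145.701,91.578) → (150.231,98.358) → (151.822,106.355). Closed: final G1 returns to the first vertex.

**Shape 4** — `<path>` regular polygon, stroke `#ff8800` → score (S388, F1848). Machine vertices: (54.473,107.966) → (39.912,123.129) → (55.075,137.690) → (69.636,122.527) → (54.473,107.966). Closed: final G1 returns to the first vertex.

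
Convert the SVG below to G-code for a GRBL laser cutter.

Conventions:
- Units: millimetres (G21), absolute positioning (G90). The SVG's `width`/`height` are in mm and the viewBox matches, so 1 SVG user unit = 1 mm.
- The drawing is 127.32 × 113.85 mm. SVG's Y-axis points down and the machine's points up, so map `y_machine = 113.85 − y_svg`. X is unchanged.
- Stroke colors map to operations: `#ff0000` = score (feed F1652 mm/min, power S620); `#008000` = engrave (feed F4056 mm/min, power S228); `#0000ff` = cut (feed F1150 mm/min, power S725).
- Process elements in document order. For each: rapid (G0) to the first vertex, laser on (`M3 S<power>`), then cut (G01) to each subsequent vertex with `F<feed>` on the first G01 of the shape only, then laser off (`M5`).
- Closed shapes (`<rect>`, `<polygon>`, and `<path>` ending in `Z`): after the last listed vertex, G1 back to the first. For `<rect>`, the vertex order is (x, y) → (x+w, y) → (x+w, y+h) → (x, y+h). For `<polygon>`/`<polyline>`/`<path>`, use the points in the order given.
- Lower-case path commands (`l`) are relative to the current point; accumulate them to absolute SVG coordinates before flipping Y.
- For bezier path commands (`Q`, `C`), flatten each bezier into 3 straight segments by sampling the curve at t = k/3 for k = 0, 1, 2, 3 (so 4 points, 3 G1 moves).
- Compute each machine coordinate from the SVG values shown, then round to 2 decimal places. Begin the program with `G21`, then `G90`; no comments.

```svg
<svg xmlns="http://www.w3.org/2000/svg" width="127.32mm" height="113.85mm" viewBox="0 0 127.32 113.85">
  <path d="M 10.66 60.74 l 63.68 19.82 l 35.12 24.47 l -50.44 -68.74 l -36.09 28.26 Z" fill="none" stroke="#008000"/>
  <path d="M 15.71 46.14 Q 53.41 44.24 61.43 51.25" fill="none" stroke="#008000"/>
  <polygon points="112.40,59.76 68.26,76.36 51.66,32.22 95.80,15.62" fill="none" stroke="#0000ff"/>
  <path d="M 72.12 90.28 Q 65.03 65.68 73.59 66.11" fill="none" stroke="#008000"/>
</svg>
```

viewBox `0 0 127.32 113.85` with mm width/height → 1 unit = 1 mm. Flip: y_m = 113.85 − y_svg.

**Shape 1** — `<path>` closed polygon, stroke `#008000` → engrave (S228, F4056). Machine vertices: (10.66,53.11) → (74.34,33.29) → (109.46,8.82) → (59.02,77.56) → (22.93,49.30) → (10.66,53.11). Closed: final G1 returns to the first vertex.

**Shape 2** — `<path>` quadratic bezier, stroke `#008000` → engrave (S228, F4056). Control points (SVG): P0=(15.71,46.14), P1=(53.41,44.24), P2=(61.43,51.25); sampled at t=k/3. Machine vertices: (15.71,67.71) → (37.55,67.99) → (52.79,66.28) → (61.43,62.60). Open path.

**Shape 3** — `<polygon>` regular polygon, stroke `#0000ff` → cut (S725, F1150). Machine vertices: (112.40,54.09) → (68.26,37.49) → (51.66,81.63) → (95.80,98.23) → (112.40,54.09). Closed: final G1 returns to the first vertex.

**Shape 4** — `<path>` quadratic bezier, stroke `#008000` → engrave (S228, F4056). Control points (SVG): P0=(72.12,90.28), P1=(65.03,65.68), P2=(73.59,66.11); sampled at t=k/3. Machine vertices: (72.12,23.57) → (69.13,37.19) → (69.62,45.25) → (73.59,47.74). Open path.

G21
G90
G0 X10.66 Y53.11
M3 S228
G01 X74.34 Y33.29 F4056
G01 X109.46 Y8.82
G01 X59.02 Y77.56
G01 X22.93 Y49.30
G01 X10.66 Y53.11
M5
G0 X15.71 Y67.71
M3 S228
G01 X37.55 Y67.99 F4056
G01 X52.79 Y66.28
G01 X61.43 Y62.60
M5
G0 X112.40 Y54.09
M3 S725
G01 X68.26 Y37.49 F1150
G01 X51.66 Y81.63
G01 X95.80 Y98.23
G01 X112.40 Y54.09
M5
G0 X72.12 Y23.57
M3 S228
G01 X69.13 Y37.19 F4056
G01 X69.62 Y45.25
G01 X73.59 Y47.74
M5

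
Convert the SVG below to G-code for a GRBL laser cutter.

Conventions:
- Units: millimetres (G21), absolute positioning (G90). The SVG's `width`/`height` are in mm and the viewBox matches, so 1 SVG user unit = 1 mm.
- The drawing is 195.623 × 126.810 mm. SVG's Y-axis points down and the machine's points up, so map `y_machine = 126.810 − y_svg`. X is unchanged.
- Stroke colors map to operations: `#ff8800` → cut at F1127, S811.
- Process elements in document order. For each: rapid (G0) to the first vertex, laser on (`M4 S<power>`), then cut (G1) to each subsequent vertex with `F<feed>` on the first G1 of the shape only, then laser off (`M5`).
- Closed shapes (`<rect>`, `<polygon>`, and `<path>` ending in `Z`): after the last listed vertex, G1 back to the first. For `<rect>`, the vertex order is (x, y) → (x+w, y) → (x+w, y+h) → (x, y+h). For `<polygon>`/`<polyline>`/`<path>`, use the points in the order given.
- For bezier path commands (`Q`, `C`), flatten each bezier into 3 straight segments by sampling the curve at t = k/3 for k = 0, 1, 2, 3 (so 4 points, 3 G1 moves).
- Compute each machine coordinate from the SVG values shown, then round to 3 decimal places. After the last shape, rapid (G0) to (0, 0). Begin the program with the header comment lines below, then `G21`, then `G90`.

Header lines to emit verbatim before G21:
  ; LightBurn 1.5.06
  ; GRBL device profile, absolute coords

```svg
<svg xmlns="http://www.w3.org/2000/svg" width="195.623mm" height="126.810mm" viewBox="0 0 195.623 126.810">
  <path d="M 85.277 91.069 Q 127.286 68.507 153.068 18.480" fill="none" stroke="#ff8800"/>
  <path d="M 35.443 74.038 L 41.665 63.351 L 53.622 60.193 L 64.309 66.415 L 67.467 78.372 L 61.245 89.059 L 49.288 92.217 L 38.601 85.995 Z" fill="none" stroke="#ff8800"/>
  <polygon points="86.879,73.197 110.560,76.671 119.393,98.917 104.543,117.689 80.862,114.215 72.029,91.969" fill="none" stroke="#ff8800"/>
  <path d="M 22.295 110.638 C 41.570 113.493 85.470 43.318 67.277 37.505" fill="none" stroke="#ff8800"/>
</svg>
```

; LightBurn 1.5.06
; GRBL device profile, absolute coords
G21
G90
G0 X85.277 Y35.741
M4 S811
G1 X111.480 Y53.834 F1127
G1 X134.077 Y78.030
G1 X153.068 Y108.330
M5
G0 X35.443 Y52.772
M4 S811
G1 X41.665 Y63.459 F1127
G1 X53.622 Y66.617
G1 X64.309 Y60.395
G1 X67.467 Y48.438
G1 X61.245 Y37.751
G1 X49.288 Y34.593
G1 X38.601 Y40.815
G1 X35.443 Y52.772
M5
G0 X86.879 Y53.613
M4 S811
G1 X110.560 Y50.139 F1127
G1 X119.393 Y27.893
G1 X104.543 Y9.121
G1 X80.862 Y12.595
G1 X72.029 Y34.841
G1 X86.879 Y53.613
M5
G0 X22.295 Y16.172
M4 S811
G1 X46.567 Y32.572 F1127
G1 X67.984 Y67.127
G1 X67.277 Y89.305
M5
G0 X0.000 Y0.000

1 u = 1 mm; y_m = 126.810 − y.

[1] `<path>` quadratic bezier, #ff8800→cut S811 F1127: (85.277,35.741) → (111.480,53.834) → (134.077,78.030) → (153.068,108.330)

[2] `<path>` regular polygon, #ff8800→cut S811 F1127: (35.443,52.772) → (41.665,63.459) → (53.622,66.617) → (64.309,60.395) → (67.467,48.438) → (61.245,37.751) → (49.288,34.593) → (38.601,40.815) → (35.443,52.772) (closed)

[3] `<polygon>` regular polygon, #ff8800→cut S811 F1127: (86.879,53.613) → (110.560,50.139) → (119.393,27.893) → (104.543,9.121) → (80.862,12.595) → (72.029,34.841) → (86.879,53.613) (closed)

[4] `<path>` cubic bezier, #ff8800→cut S811 F1127: (22.295,16.172) → (46.567,32.572) → (67.984,67.127) → (67.277,89.305)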